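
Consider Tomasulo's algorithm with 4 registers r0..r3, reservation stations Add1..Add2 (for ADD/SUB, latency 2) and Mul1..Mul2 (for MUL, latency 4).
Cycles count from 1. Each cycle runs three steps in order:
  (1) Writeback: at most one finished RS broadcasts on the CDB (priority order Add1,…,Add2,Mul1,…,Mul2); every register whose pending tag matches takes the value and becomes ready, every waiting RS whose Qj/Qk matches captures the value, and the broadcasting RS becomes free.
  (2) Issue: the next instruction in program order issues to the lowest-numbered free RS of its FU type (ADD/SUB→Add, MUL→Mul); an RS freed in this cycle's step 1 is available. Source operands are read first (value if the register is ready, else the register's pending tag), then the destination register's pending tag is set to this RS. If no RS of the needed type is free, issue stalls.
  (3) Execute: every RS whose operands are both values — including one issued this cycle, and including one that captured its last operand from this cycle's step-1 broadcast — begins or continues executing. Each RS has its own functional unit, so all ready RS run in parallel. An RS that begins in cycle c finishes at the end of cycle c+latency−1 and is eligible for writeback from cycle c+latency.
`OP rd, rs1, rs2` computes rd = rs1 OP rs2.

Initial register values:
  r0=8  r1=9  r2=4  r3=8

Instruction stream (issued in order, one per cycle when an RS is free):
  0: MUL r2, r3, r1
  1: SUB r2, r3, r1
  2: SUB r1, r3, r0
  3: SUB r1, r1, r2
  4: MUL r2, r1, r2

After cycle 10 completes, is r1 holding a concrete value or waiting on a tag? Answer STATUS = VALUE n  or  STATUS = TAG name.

cycle 1: issue MUL r2<-Mul1 // r0:8,r1:9,r2:Mul1,r3:8
cycle 2: issue SUB r2<-Add1 // r0:8,r1:9,r2:Add1,r3:8
cycle 3: issue SUB r1<-Add2 // r0:8,r1:Add2,r2:Add1,r3:8
cycle 4: CDB Add1=-1; issue SUB r1<-Add1 // r0:8,r1:Add1,r2:-1,r3:8
cycle 5: CDB Add2=0; issue MUL r2<-Mul2 // r0:8,r1:Add1,r2:Mul2,r3:8
cycle 6: CDB Mul1=72 // r0:8,r1:Add1,r2:Mul2,r3:8
cycle 7: CDB Add1=1 // r0:8,r1:1,r2:Mul2,r3:8
cycle 8: - // r0:8,r1:1,r2:Mul2,r3:8
cycle 9: - // r0:8,r1:1,r2:Mul2,r3:8
cycle 10: - // r0:8,r1:1,r2:Mul2,r3:8

STATUS = VALUE 1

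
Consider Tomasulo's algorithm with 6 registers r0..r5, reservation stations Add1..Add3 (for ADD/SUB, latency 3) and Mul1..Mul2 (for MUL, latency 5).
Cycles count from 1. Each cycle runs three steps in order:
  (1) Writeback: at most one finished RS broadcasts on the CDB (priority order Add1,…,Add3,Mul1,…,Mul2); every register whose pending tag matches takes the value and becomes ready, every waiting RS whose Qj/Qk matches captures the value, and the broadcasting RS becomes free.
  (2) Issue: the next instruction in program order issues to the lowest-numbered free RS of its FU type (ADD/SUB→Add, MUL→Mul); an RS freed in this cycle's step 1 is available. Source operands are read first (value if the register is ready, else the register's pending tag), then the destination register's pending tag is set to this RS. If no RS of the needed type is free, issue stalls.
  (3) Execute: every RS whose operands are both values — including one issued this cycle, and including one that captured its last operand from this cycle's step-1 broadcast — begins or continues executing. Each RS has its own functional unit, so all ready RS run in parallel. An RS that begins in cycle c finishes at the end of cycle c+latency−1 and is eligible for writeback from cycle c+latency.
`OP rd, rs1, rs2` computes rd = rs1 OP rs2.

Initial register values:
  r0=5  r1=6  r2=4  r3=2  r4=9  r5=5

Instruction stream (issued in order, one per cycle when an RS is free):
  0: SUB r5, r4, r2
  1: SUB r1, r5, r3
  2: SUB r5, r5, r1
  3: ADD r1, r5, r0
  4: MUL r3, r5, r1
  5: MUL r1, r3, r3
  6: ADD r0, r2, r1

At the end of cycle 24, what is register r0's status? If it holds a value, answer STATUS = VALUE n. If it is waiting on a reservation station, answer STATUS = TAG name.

  c1: issue SUB r5<-Add1  regs: r0:5,r1:6,r2:4,r3:2,r4:9,r5:Add1
  c2: issue SUB r1<-Add2  regs: r0:5,r1:Add2,r2:4,r3:2,r4:9,r5:Add1
  c3: issue SUB r5<-Add3  regs: r0:5,r1:Add2,r2:4,r3:2,r4:9,r5:Add3
  c4: CDB Add1=5; issue ADD r1<-Add1  regs: r0:5,r1:Add1,r2:4,r3:2,r4:9,r5:Add3
  c5: issue MUL r3<-Mul1  regs: r0:5,r1:Add1,r2:4,r3:Mul1,r4:9,r5:Add3
  c6: issue MUL r1<-Mul2  regs: r0:5,r1:Mul2,r2:4,r3:Mul1,r4:9,r5:Add3
  c7: CDB Add2=3; issue ADD r0<-Add2  regs: r0:Add2,r1:Mul2,r2:4,r3:Mul1,r4:9,r5:Add3
  c8: -  regs: r0:Add2,r1:Mul2,r2:4,r3:Mul1,r4:9,r5:Add3
  c9: -  regs: r0:Add2,r1:Mul2,r2:4,r3:Mul1,r4:9,r5:Add3
  c10: CDB Add3=2  regs: r0:Add2,r1:Mul2,r2:4,r3:Mul1,r4:9,r5:2
  c11: -  regs: r0:Add2,r1:Mul2,r2:4,r3:Mul1,r4:9,r5:2
  c12: -  regs: r0:Add2,r1:Mul2,r2:4,r3:Mul1,r4:9,r5:2
  c13: CDB Add1=7  regs: r0:Add2,r1:Mul2,r2:4,r3:Mul1,r4:9,r5:2
  c14: -  regs: r0:Add2,r1:Mul2,r2:4,r3:Mul1,r4:9,r5:2
  c15: -  regs: r0:Add2,r1:Mul2,r2:4,r3:Mul1,r4:9,r5:2
  c16: -  regs: r0:Add2,r1:Mul2,r2:4,r3:Mul1,r4:9,r5:2
  c17: -  regs: r0:Add2,r1:Mul2,r2:4,r3:Mul1,r4:9,r5:2
  c18: CDB Mul1=14  regs: r0:Add2,r1:Mul2,r2:4,r3:14,r4:9,r5:2
  c19: -  regs: r0:Add2,r1:Mul2,r2:4,r3:14,r4:9,r5:2
  c20: -  regs: r0:Add2,r1:Mul2,r2:4,r3:14,r4:9,r5:2
  c21: -  regs: r0:Add2,r1:Mul2,r2:4,r3:14,r4:9,r5:2
  c22: -  regs: r0:Add2,r1:Mul2,r2:4,r3:14,r4:9,r5:2
  c23: CDB Mul2=196  regs: r0:Add2,r1:196,r2:4,r3:14,r4:9,r5:2
  c24: -  regs: r0:Add2,r1:196,r2:4,r3:14,r4:9,r5:2

STATUS = TAG Add2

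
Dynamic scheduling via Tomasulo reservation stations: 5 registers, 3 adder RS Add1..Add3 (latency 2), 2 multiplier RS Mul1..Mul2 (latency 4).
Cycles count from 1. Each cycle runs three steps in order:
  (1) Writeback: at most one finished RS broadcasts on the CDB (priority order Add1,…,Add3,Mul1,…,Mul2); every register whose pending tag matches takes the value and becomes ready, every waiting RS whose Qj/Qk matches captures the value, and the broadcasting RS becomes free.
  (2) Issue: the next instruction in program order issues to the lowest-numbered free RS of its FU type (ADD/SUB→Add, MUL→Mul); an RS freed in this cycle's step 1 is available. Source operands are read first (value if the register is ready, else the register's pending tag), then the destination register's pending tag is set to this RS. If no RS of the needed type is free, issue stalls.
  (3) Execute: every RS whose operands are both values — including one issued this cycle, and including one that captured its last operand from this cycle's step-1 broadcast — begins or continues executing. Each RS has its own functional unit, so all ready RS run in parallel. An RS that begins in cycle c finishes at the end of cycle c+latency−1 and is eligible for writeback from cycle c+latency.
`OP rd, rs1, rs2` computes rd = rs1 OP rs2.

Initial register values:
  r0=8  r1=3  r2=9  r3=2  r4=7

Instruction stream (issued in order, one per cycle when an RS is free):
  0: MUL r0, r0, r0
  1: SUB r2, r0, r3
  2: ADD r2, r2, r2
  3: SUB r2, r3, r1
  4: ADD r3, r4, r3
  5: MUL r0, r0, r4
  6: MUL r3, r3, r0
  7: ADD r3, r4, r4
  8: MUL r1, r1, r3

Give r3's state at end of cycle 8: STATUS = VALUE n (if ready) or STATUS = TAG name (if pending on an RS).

STATUS = TAG Mul2

c1: issue MUL r0<-Mul1 | r0:Mul1,r1:3,r2:9,r3:2,r4:7
c2: issue SUB r2<-Add1 | r0:Mul1,r1:3,r2:Add1,r3:2,r4:7
c3: issue ADD r2<-Add2 | r0:Mul1,r1:3,r2:Add2,r3:2,r4:7
c4: issue SUB r2<-Add3 | r0:Mul1,r1:3,r2:Add3,r3:2,r4:7
c5: CDB Mul1=64; stall | r0:64,r1:3,r2:Add3,r3:2,r4:7
c6: CDB Add3=-1; issue ADD r3<-Add3 | r0:64,r1:3,r2:-1,r3:Add3,r4:7
c7: CDB Add1=62; issue MUL r0<-Mul1 | r0:Mul1,r1:3,r2:-1,r3:Add3,r4:7
c8: CDB Add3=9; issue MUL r3<-Mul2 | r0:Mul1,r1:3,r2:-1,r3:Mul2,r4:7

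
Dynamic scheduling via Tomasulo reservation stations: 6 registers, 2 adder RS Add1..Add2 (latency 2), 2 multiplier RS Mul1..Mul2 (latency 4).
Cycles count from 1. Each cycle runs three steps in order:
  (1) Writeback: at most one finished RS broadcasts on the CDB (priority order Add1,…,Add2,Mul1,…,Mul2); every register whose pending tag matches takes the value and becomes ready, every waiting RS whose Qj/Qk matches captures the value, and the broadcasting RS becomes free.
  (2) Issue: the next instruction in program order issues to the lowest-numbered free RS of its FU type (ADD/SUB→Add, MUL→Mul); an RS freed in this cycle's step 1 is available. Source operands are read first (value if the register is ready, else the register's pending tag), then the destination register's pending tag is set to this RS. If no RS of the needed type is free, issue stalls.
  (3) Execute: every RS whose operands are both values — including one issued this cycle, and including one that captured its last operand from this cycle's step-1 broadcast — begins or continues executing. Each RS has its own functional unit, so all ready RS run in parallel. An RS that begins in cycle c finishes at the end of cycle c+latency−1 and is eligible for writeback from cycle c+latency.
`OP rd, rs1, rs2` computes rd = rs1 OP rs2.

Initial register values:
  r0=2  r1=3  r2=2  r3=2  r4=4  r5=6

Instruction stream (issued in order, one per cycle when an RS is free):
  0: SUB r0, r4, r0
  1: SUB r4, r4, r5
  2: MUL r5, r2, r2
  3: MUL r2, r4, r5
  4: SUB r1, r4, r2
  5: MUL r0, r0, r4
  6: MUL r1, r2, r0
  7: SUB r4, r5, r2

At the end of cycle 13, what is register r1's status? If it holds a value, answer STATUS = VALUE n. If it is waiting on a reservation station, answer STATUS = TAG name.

c1: issue SUB r0<-Add1 | r0:Add1,r1:3,r2:2,r3:2,r4:4,r5:6
c2: issue SUB r4<-Add2 | r0:Add1,r1:3,r2:2,r3:2,r4:Add2,r5:6
c3: CDB Add1=2; issue MUL r5<-Mul1 | r0:2,r1:3,r2:2,r3:2,r4:Add2,r5:Mul1
c4: CDB Add2=-2; issue MUL r2<-Mul2 | r0:2,r1:3,r2:Mul2,r3:2,r4:-2,r5:Mul1
c5: issue SUB r1<-Add1 | r0:2,r1:Add1,r2:Mul2,r3:2,r4:-2,r5:Mul1
c6: stall | r0:2,r1:Add1,r2:Mul2,r3:2,r4:-2,r5:Mul1
c7: CDB Mul1=4; issue MUL r0<-Mul1 | r0:Mul1,r1:Add1,r2:Mul2,r3:2,r4:-2,r5:4
c8: stall | r0:Mul1,r1:Add1,r2:Mul2,r3:2,r4:-2,r5:4
c9: stall | r0:Mul1,r1:Add1,r2:Mul2,r3:2,r4:-2,r5:4
c10: stall | r0:Mul1,r1:Add1,r2:Mul2,r3:2,r4:-2,r5:4
c11: CDB Mul1=-4; issue MUL r1<-Mul1 | r0:-4,r1:Mul1,r2:Mul2,r3:2,r4:-2,r5:4
c12: CDB Mul2=-8; issue SUB r4<-Add2 | r0:-4,r1:Mul1,r2:-8,r3:2,r4:Add2,r5:4
c13: - | r0:-4,r1:Mul1,r2:-8,r3:2,r4:Add2,r5:4

STATUS = TAG Mul1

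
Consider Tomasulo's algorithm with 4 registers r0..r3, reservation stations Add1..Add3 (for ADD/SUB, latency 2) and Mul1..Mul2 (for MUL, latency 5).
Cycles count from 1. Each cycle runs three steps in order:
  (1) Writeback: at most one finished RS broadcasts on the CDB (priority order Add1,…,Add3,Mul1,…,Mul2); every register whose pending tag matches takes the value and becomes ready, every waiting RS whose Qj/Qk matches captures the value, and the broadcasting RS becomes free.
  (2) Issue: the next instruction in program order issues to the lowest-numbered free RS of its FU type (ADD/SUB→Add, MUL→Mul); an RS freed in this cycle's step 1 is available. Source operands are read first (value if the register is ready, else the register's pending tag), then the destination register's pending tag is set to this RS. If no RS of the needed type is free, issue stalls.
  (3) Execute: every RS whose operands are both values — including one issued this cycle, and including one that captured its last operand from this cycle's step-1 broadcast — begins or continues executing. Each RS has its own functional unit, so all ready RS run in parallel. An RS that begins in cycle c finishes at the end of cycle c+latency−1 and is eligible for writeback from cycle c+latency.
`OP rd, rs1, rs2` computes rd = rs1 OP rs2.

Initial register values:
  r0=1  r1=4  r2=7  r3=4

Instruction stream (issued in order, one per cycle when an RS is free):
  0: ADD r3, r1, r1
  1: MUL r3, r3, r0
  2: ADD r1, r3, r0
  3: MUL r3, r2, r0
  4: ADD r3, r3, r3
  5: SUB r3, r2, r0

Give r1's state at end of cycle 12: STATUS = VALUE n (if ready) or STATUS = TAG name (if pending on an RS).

STATUS = VALUE 9

c1: issue ADD r3<-Add1 | r0:1,r1:4,r2:7,r3:Add1
c2: issue MUL r3<-Mul1 | r0:1,r1:4,r2:7,r3:Mul1
c3: CDB Add1=8; issue ADD r1<-Add1 | r0:1,r1:Add1,r2:7,r3:Mul1
c4: issue MUL r3<-Mul2 | r0:1,r1:Add1,r2:7,r3:Mul2
c5: issue ADD r3<-Add2 | r0:1,r1:Add1,r2:7,r3:Add2
c6: issue SUB r3<-Add3 | r0:1,r1:Add1,r2:7,r3:Add3
c7: - | r0:1,r1:Add1,r2:7,r3:Add3
c8: CDB Add3=6 | r0:1,r1:Add1,r2:7,r3:6
c9: CDB Mul1=8 | r0:1,r1:Add1,r2:7,r3:6
c10: CDB Mul2=7 | r0:1,r1:Add1,r2:7,r3:6
c11: CDB Add1=9 | r0:1,r1:9,r2:7,r3:6
c12: CDB Add2=14 | r0:1,r1:9,r2:7,r3:6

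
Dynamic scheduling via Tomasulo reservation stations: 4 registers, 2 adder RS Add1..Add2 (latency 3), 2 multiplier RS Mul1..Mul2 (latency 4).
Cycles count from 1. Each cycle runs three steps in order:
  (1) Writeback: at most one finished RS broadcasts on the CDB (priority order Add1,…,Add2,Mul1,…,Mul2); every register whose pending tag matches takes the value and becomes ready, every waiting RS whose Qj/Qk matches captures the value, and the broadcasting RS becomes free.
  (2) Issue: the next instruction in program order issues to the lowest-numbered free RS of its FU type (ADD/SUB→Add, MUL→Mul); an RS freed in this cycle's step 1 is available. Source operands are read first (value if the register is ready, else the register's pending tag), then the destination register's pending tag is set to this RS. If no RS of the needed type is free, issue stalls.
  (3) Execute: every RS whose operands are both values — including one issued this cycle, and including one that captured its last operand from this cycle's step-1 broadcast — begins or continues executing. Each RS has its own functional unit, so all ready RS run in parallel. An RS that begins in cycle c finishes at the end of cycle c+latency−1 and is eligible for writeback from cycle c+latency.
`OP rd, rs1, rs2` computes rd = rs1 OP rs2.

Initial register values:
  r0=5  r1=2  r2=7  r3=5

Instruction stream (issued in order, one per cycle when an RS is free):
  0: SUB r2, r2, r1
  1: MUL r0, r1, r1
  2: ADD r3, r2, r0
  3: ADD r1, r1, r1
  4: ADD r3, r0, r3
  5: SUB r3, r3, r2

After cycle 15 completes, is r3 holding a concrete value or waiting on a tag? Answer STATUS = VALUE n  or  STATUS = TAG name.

STATUS = VALUE 8

c1: issue SUB r2<-Add1 | r0:5,r1:2,r2:Add1,r3:5
c2: issue MUL r0<-Mul1 | r0:Mul1,r1:2,r2:Add1,r3:5
c3: issue ADD r3<-Add2 | r0:Mul1,r1:2,r2:Add1,r3:Add2
c4: CDB Add1=5; issue ADD r1<-Add1 | r0:Mul1,r1:Add1,r2:5,r3:Add2
c5: stall | r0:Mul1,r1:Add1,r2:5,r3:Add2
c6: CDB Mul1=4; stall | r0:4,r1:Add1,r2:5,r3:Add2
c7: CDB Add1=4; issue ADD r3<-Add1 | r0:4,r1:4,r2:5,r3:Add1
c8: stall | r0:4,r1:4,r2:5,r3:Add1
c9: CDB Add2=9; issue SUB r3<-Add2 | r0:4,r1:4,r2:5,r3:Add2
c10: - | r0:4,r1:4,r2:5,r3:Add2
c11: - | r0:4,r1:4,r2:5,r3:Add2
c12: CDB Add1=13 | r0:4,r1:4,r2:5,r3:Add2
c13: - | r0:4,r1:4,r2:5,r3:Add2
c14: - | r0:4,r1:4,r2:5,r3:Add2
c15: CDB Add2=8 | r0:4,r1:4,r2:5,r3:8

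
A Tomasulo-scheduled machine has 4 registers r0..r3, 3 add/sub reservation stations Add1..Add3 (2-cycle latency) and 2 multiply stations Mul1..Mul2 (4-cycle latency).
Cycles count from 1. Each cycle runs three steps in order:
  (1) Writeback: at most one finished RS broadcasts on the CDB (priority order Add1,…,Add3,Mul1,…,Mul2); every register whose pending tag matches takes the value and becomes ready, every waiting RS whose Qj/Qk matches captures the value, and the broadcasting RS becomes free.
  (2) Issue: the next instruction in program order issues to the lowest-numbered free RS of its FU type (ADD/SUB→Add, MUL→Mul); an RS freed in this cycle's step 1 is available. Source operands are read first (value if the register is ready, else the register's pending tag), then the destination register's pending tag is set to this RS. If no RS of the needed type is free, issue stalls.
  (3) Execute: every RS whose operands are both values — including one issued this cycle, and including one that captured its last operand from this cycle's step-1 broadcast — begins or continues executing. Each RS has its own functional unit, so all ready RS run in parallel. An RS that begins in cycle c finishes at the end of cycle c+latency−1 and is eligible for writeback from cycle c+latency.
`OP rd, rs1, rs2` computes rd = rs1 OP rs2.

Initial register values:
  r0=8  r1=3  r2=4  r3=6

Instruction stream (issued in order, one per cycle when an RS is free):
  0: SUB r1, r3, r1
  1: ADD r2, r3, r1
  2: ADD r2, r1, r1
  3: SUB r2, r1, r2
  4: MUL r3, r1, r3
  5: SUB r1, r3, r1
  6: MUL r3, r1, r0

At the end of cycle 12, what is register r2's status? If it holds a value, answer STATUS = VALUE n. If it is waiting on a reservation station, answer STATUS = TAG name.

STATUS = VALUE -3

cycle 1: issue SUB r1<-Add1 // r0:8,r1:Add1,r2:4,r3:6
cycle 2: issue ADD r2<-Add2 // r0:8,r1:Add1,r2:Add2,r3:6
cycle 3: CDB Add1=3; issue ADD r2<-Add1 // r0:8,r1:3,r2:Add1,r3:6
cycle 4: issue SUB r2<-Add3 // r0:8,r1:3,r2:Add3,r3:6
cycle 5: CDB Add1=6; issue MUL r3<-Mul1 // r0:8,r1:3,r2:Add3,r3:Mul1
cycle 6: CDB Add2=9; issue SUB r1<-Add1 // r0:8,r1:Add1,r2:Add3,r3:Mul1
cycle 7: CDB Add3=-3; issue MUL r3<-Mul2 // r0:8,r1:Add1,r2:-3,r3:Mul2
cycle 8: - // r0:8,r1:Add1,r2:-3,r3:Mul2
cycle 9: CDB Mul1=18 // r0:8,r1:Add1,r2:-3,r3:Mul2
cycle 10: - // r0:8,r1:Add1,r2:-3,r3:Mul2
cycle 11: CDB Add1=15 // r0:8,r1:15,r2:-3,r3:Mul2
cycle 12: - // r0:8,r1:15,r2:-3,r3:Mul2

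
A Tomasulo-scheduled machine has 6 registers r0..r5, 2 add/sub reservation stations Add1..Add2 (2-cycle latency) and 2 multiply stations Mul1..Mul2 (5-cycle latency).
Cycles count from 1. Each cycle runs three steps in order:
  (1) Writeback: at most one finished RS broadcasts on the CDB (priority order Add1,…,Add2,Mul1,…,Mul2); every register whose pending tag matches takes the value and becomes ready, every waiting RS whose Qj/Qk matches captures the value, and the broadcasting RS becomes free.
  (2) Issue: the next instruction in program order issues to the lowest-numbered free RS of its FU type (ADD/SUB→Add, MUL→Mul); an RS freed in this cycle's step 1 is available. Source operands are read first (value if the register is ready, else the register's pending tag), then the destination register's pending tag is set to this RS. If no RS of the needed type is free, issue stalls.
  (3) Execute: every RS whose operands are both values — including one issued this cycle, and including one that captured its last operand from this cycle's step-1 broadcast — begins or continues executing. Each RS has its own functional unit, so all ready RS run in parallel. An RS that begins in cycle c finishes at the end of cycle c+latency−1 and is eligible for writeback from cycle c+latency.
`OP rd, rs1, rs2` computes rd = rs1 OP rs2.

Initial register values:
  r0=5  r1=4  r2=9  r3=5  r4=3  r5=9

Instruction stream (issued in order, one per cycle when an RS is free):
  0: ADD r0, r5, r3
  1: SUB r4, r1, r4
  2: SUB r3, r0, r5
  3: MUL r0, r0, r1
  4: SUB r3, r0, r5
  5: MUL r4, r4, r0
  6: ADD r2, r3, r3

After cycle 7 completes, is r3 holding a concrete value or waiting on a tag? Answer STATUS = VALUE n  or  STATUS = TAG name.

STATUS = TAG Add1

cycle 1: issue ADD r0<-Add1 // r0:Add1,r1:4,r2:9,r3:5,r4:3,r5:9
cycle 2: issue SUB r4<-Add2 // r0:Add1,r1:4,r2:9,r3:5,r4:Add2,r5:9
cycle 3: CDB Add1=14; issue SUB r3<-Add1 // r0:14,r1:4,r2:9,r3:Add1,r4:Add2,r5:9
cycle 4: CDB Add2=1; issue MUL r0<-Mul1 // r0:Mul1,r1:4,r2:9,r3:Add1,r4:1,r5:9
cycle 5: CDB Add1=5; issue SUB r3<-Add1 // r0:Mul1,r1:4,r2:9,r3:Add1,r4:1,r5:9
cycle 6: issue MUL r4<-Mul2 // r0:Mul1,r1:4,r2:9,r3:Add1,r4:Mul2,r5:9
cycle 7: issue ADD r2<-Add2 // r0:Mul1,r1:4,r2:Add2,r3:Add1,r4:Mul2,r5:9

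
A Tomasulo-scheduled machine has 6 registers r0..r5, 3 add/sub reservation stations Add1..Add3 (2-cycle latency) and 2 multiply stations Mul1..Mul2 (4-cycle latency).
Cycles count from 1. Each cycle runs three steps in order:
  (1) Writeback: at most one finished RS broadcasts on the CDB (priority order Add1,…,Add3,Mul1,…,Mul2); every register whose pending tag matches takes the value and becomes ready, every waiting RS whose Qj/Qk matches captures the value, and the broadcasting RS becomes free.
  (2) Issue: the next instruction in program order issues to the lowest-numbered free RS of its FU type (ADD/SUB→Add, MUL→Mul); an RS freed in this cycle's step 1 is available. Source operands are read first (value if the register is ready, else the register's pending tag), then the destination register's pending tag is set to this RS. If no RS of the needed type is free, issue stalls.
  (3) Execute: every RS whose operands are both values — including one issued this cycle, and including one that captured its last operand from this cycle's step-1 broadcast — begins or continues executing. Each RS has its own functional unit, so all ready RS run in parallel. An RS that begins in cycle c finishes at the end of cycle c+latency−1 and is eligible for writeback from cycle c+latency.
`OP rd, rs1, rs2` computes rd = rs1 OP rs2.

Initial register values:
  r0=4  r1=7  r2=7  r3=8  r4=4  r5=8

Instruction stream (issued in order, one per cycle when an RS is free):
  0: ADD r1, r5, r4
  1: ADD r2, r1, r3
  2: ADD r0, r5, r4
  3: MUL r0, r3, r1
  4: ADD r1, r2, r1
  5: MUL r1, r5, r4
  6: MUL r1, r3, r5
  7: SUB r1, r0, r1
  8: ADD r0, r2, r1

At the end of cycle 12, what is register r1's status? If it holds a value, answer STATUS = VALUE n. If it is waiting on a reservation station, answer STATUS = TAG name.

STATUS = TAG Add1

c1: issue ADD r1<-Add1 | r0:4,r1:Add1,r2:7,r3:8,r4:4,r5:8
c2: issue ADD r2<-Add2 | r0:4,r1:Add1,r2:Add2,r3:8,r4:4,r5:8
c3: CDB Add1=12; issue ADD r0<-Add1 | r0:Add1,r1:12,r2:Add2,r3:8,r4:4,r5:8
c4: issue MUL r0<-Mul1 | r0:Mul1,r1:12,r2:Add2,r3:8,r4:4,r5:8
c5: CDB Add1=12; issue ADD r1<-Add1 | r0:Mul1,r1:Add1,r2:Add2,r3:8,r4:4,r5:8
c6: CDB Add2=20; issue MUL r1<-Mul2 | r0:Mul1,r1:Mul2,r2:20,r3:8,r4:4,r5:8
c7: stall | r0:Mul1,r1:Mul2,r2:20,r3:8,r4:4,r5:8
c8: CDB Add1=32; stall | r0:Mul1,r1:Mul2,r2:20,r3:8,r4:4,r5:8
c9: CDB Mul1=96; issue MUL r1<-Mul1 | r0:96,r1:Mul1,r2:20,r3:8,r4:4,r5:8
c10: CDB Mul2=32; issue SUB r1<-Add1 | r0:96,r1:Add1,r2:20,r3:8,r4:4,r5:8
c11: issue ADD r0<-Add2 | r0:Add2,r1:Add1,r2:20,r3:8,r4:4,r5:8
c12: - | r0:Add2,r1:Add1,r2:20,r3:8,r4:4,r5:8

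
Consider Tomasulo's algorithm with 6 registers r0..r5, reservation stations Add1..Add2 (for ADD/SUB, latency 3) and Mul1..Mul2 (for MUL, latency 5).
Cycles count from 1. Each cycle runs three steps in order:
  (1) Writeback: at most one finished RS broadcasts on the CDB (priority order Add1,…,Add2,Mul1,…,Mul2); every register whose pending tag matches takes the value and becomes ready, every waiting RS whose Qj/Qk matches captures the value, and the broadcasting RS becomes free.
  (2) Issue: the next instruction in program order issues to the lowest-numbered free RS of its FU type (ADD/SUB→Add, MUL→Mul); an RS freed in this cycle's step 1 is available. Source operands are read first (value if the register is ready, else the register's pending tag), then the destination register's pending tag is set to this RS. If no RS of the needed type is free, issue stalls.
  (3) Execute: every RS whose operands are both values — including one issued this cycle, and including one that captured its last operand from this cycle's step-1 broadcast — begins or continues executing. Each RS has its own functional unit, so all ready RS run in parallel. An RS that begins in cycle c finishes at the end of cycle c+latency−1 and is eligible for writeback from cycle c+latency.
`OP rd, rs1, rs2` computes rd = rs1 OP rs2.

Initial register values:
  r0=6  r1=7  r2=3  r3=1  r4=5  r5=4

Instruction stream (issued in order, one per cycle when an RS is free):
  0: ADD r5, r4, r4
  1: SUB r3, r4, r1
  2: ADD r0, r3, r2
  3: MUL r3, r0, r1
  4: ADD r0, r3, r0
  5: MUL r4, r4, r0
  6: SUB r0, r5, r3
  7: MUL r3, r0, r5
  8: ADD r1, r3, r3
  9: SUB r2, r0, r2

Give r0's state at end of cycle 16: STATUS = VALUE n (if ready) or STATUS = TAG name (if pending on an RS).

STATUS = VALUE 3

  c1: issue ADD r5<-Add1  regs: r0:6,r1:7,r2:3,r3:1,r4:5,r5:Add1
  c2: issue SUB r3<-Add2  regs: r0:6,r1:7,r2:3,r3:Add2,r4:5,r5:Add1
  c3: stall  regs: r0:6,r1:7,r2:3,r3:Add2,r4:5,r5:Add1
  c4: CDB Add1=10; issue ADD r0<-Add1  regs: r0:Add1,r1:7,r2:3,r3:Add2,r4:5,r5:10
  c5: CDB Add2=-2; issue MUL r3<-Mul1  regs: r0:Add1,r1:7,r2:3,r3:Mul1,r4:5,r5:10
  c6: issue ADD r0<-Add2  regs: r0:Add2,r1:7,r2:3,r3:Mul1,r4:5,r5:10
  c7: issue MUL r4<-Mul2  regs: r0:Add2,r1:7,r2:3,r3:Mul1,r4:Mul2,r5:10
  c8: CDB Add1=1; issue SUB r0<-Add1  regs: r0:Add1,r1:7,r2:3,r3:Mul1,r4:Mul2,r5:10
  c9: stall  regs: r0:Add1,r1:7,r2:3,r3:Mul1,r4:Mul2,r5:10
  c10: stall  regs: r0:Add1,r1:7,r2:3,r3:Mul1,r4:Mul2,r5:10
  c11: stall  regs: r0:Add1,r1:7,r2:3,r3:Mul1,r4:Mul2,r5:10
  c12: stall  regs: r0:Add1,r1:7,r2:3,r3:Mul1,r4:Mul2,r5:10
  c13: CDB Mul1=7; issue MUL r3<-Mul1  regs: r0:Add1,r1:7,r2:3,r3:Mul1,r4:Mul2,r5:10
  c14: stall  regs: r0:Add1,r1:7,r2:3,r3:Mul1,r4:Mul2,r5:10
  c15: stall  regs: r0:Add1,r1:7,r2:3,r3:Mul1,r4:Mul2,r5:10
  c16: CDB Add1=3; issue ADD r1<-Add1  regs: r0:3,r1:Add1,r2:3,r3:Mul1,r4:Mul2,r5:10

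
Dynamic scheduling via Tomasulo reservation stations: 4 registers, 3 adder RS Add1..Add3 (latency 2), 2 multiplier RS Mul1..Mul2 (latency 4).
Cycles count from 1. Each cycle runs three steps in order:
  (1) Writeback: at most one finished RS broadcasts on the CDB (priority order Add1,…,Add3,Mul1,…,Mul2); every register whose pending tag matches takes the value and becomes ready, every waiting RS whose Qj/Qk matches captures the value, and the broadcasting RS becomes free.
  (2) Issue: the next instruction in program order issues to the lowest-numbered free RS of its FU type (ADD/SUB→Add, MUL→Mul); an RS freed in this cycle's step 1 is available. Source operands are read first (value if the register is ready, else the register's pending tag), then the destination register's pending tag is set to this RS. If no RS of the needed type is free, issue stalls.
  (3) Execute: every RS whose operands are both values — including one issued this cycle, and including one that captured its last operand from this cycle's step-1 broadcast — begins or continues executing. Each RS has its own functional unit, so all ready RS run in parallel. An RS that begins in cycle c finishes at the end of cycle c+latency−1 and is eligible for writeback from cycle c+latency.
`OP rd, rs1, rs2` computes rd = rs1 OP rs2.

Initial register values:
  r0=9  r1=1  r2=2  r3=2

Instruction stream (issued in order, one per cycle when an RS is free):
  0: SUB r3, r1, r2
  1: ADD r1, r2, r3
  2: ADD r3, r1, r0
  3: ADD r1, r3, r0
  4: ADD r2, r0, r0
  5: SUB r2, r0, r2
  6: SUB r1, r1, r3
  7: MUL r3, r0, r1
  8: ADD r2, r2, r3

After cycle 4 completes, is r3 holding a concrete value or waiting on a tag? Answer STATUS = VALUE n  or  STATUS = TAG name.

c1: issue SUB r3<-Add1 | r0:9,r1:1,r2:2,r3:Add1
c2: issue ADD r1<-Add2 | r0:9,r1:Add2,r2:2,r3:Add1
c3: CDB Add1=-1; issue ADD r3<-Add1 | r0:9,r1:Add2,r2:2,r3:Add1
c4: issue ADD r1<-Add3 | r0:9,r1:Add3,r2:2,r3:Add1

STATUS = TAG Add1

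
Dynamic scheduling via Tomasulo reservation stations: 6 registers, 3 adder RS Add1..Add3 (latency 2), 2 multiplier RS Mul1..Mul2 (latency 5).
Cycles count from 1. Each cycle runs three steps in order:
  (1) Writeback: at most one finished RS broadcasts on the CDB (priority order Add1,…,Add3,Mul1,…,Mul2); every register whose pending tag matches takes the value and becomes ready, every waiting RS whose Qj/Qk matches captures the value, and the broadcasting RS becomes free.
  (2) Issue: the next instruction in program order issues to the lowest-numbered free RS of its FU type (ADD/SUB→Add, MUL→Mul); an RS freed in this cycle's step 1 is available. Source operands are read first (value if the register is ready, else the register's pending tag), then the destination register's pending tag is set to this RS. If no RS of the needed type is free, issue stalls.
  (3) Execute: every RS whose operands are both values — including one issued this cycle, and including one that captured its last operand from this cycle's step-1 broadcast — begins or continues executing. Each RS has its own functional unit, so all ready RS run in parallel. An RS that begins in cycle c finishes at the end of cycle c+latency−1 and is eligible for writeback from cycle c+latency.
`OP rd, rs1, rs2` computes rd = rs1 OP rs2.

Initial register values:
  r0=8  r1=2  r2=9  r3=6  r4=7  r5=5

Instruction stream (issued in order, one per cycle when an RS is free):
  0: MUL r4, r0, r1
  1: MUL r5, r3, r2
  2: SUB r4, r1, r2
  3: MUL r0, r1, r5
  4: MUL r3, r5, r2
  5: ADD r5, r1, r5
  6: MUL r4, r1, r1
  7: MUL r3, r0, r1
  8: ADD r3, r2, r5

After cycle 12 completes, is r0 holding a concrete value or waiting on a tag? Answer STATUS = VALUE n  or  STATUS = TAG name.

STATUS = VALUE 108

  c1: issue MUL r4<-Mul1  regs: r0:8,r1:2,r2:9,r3:6,r4:Mul1,r5:5
  c2: issue MUL r5<-Mul2  regs: r0:8,r1:2,r2:9,r3:6,r4:Mul1,r5:Mul2
  c3: issue SUB r4<-Add1  regs: r0:8,r1:2,r2:9,r3:6,r4:Add1,r5:Mul2
  c4: stall  regs: r0:8,r1:2,r2:9,r3:6,r4:Add1,r5:Mul2
  c5: CDB Add1=-7; stall  regs: r0:8,r1:2,r2:9,r3:6,r4:-7,r5:Mul2
  c6: CDB Mul1=16; issue MUL r0<-Mul1  regs: r0:Mul1,r1:2,r2:9,r3:6,r4:-7,r5:Mul2
  c7: CDB Mul2=54; issue MUL r3<-Mul2  regs: r0:Mul1,r1:2,r2:9,r3:Mul2,r4:-7,r5:54
  c8: issue ADD r5<-Add1  regs: r0:Mul1,r1:2,r2:9,r3:Mul2,r4:-7,r5:Add1
  c9: stall  regs: r0:Mul1,r1:2,r2:9,r3:Mul2,r4:-7,r5:Add1
  c10: CDB Add1=56; stall  regs: r0:Mul1,r1:2,r2:9,r3:Mul2,r4:-7,r5:56
  c11: stall  regs: r0:Mul1,r1:2,r2:9,r3:Mul2,r4:-7,r5:56
  c12: CDB Mul1=108; issue MUL r4<-Mul1  regs: r0:108,r1:2,r2:9,r3:Mul2,r4:Mul1,r5:56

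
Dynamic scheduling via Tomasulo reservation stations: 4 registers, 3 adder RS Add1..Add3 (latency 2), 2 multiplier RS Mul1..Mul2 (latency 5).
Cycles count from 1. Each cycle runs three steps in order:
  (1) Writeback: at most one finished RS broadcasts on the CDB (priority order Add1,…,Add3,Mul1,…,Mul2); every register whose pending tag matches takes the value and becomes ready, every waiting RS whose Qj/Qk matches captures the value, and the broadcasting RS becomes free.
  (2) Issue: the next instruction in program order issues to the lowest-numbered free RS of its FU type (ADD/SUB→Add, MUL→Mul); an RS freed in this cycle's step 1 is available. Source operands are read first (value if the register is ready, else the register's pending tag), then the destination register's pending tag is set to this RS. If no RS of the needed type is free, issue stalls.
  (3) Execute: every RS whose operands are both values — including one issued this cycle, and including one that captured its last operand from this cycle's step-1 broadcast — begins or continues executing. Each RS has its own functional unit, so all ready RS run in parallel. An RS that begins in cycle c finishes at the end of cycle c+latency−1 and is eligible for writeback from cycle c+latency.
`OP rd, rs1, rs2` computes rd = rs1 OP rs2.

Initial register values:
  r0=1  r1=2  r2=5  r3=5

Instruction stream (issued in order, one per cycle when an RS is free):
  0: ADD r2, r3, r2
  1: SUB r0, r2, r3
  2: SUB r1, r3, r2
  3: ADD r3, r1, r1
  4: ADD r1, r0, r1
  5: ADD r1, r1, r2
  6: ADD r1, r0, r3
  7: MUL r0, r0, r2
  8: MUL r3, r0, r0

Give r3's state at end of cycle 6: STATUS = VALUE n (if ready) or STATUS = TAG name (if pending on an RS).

c1: issue ADD r2<-Add1 | r0:1,r1:2,r2:Add1,r3:5
c2: issue SUB r0<-Add2 | r0:Add2,r1:2,r2:Add1,r3:5
c3: CDB Add1=10; issue SUB r1<-Add1 | r0:Add2,r1:Add1,r2:10,r3:5
c4: issue ADD r3<-Add3 | r0:Add2,r1:Add1,r2:10,r3:Add3
c5: CDB Add1=-5; issue ADD r1<-Add1 | r0:Add2,r1:Add1,r2:10,r3:Add3
c6: CDB Add2=5; issue ADD r1<-Add2 | r0:5,r1:Add2,r2:10,r3:Add3

STATUS = TAG Add3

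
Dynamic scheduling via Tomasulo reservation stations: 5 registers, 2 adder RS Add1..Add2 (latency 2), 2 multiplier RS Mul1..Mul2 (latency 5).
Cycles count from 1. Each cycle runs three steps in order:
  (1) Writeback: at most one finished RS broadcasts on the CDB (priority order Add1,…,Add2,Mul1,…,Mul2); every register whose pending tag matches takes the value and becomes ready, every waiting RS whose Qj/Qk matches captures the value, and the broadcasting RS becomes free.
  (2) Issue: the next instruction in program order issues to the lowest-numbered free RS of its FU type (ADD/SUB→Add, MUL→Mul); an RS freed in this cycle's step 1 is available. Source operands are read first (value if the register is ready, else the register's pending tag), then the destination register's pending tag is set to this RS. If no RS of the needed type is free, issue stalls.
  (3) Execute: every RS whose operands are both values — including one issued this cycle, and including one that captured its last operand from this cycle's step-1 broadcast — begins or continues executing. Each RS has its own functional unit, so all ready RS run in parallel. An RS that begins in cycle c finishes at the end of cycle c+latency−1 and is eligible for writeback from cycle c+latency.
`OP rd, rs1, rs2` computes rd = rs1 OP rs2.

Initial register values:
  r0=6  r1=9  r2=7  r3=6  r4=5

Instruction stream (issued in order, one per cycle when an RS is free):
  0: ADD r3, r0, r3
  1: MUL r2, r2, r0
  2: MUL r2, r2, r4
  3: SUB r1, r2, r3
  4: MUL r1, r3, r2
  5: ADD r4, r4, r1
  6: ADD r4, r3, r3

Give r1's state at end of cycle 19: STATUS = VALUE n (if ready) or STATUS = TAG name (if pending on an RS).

STATUS = VALUE 2520

cycle 1: issue ADD r3<-Add1 // r0:6,r1:9,r2:7,r3:Add1,r4:5
cycle 2: issue MUL r2<-Mul1 // r0:6,r1:9,r2:Mul1,r3:Add1,r4:5
cycle 3: CDB Add1=12; issue MUL r2<-Mul2 // r0:6,r1:9,r2:Mul2,r3:12,r4:5
cycle 4: issue SUB r1<-Add1 // r0:6,r1:Add1,r2:Mul2,r3:12,r4:5
cycle 5: stall // r0:6,r1:Add1,r2:Mul2,r3:12,r4:5
cycle 6: stall // r0:6,r1:Add1,r2:Mul2,r3:12,r4:5
cycle 7: CDB Mul1=42; issue MUL r1<-Mul1 // r0:6,r1:Mul1,r2:Mul2,r3:12,r4:5
cycle 8: issue ADD r4<-Add2 // r0:6,r1:Mul1,r2:Mul2,r3:12,r4:Add2
cycle 9: stall // r0:6,r1:Mul1,r2:Mul2,r3:12,r4:Add2
cycle 10: stall // r0:6,r1:Mul1,r2:Mul2,r3:12,r4:Add2
cycle 11: stall // r0:6,r1:Mul1,r2:Mul2,r3:12,r4:Add2
cycle 12: CDB Mul2=210; stall // r0:6,r1:Mul1,r2:210,r3:12,r4:Add2
cycle 13: stall // r0:6,r1:Mul1,r2:210,r3:12,r4:Add2
cycle 14: CDB Add1=198; issue ADD r4<-Add1 // r0:6,r1:Mul1,r2:210,r3:12,r4:Add1
cycle 15: - // r0:6,r1:Mul1,r2:210,r3:12,r4:Add1
cycle 16: CDB Add1=24 // r0:6,r1:Mul1,r2:210,r3:12,r4:24
cycle 17: CDB Mul1=2520 // r0:6,r1:2520,r2:210,r3:12,r4:24
cycle 18: - // r0:6,r1:2520,r2:210,r3:12,r4:24
cycle 19: CDB Add2=2525 // r0:6,r1:2520,r2:210,r3:12,r4:24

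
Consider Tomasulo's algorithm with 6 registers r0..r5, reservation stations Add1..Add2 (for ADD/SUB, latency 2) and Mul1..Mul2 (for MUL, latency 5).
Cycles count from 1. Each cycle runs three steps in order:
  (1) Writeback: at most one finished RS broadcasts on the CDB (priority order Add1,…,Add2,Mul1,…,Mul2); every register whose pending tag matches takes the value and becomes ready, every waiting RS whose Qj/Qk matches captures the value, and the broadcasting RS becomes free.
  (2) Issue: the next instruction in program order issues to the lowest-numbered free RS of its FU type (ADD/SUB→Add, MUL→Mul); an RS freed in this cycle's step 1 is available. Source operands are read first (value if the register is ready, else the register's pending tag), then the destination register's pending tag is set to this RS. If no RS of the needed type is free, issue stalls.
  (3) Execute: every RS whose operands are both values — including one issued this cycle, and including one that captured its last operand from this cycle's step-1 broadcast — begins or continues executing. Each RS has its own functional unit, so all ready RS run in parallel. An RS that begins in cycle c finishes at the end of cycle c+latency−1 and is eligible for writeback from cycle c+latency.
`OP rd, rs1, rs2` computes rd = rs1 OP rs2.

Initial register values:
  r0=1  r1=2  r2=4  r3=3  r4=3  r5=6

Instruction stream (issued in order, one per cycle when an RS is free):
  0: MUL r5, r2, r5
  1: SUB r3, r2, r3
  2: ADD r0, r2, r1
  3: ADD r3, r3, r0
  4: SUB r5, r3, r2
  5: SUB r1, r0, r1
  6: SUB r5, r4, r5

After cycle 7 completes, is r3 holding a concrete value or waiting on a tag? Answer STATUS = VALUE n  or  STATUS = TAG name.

STATUS = VALUE 7

cycle 1: issue MUL r5<-Mul1 // r0:1,r1:2,r2:4,r3:3,r4:3,r5:Mul1
cycle 2: issue SUB r3<-Add1 // r0:1,r1:2,r2:4,r3:Add1,r4:3,r5:Mul1
cycle 3: issue ADD r0<-Add2 // r0:Add2,r1:2,r2:4,r3:Add1,r4:3,r5:Mul1
cycle 4: CDB Add1=1; issue ADD r3<-Add1 // r0:Add2,r1:2,r2:4,r3:Add1,r4:3,r5:Mul1
cycle 5: CDB Add2=6; issue SUB r5<-Add2 // r0:6,r1:2,r2:4,r3:Add1,r4:3,r5:Add2
cycle 6: CDB Mul1=24; stall // r0:6,r1:2,r2:4,r3:Add1,r4:3,r5:Add2
cycle 7: CDB Add1=7; issue SUB r1<-Add1 // r0:6,r1:Add1,r2:4,r3:7,r4:3,r5:Add2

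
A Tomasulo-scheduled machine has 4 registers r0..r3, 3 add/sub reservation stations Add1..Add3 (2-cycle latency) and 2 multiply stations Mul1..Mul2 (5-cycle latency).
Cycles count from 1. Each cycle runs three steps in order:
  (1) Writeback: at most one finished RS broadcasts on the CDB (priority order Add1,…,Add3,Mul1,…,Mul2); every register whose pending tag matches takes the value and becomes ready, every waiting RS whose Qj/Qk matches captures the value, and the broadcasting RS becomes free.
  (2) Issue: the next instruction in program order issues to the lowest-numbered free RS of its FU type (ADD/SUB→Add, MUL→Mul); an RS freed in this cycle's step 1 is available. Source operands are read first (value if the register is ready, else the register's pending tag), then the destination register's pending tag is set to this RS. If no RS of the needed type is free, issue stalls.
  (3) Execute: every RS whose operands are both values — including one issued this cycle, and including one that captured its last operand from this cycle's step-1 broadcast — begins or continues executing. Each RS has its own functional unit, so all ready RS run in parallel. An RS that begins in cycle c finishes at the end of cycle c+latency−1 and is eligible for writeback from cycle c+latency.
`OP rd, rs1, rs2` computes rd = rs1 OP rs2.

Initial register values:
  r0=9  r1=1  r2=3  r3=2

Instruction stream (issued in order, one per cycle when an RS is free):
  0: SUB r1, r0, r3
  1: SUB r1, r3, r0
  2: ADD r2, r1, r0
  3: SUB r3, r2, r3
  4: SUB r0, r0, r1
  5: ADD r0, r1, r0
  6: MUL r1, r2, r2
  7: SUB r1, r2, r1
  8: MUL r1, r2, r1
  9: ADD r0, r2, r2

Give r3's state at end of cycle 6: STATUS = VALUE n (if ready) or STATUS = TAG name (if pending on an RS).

cycle 1: issue SUB r1<-Add1 // r0:9,r1:Add1,r2:3,r3:2
cycle 2: issue SUB r1<-Add2 // r0:9,r1:Add2,r2:3,r3:2
cycle 3: CDB Add1=7; issue ADD r2<-Add1 // r0:9,r1:Add2,r2:Add1,r3:2
cycle 4: CDB Add2=-7; issue SUB r3<-Add2 // r0:9,r1:-7,r2:Add1,r3:Add2
cycle 5: issue SUB r0<-Add3 // r0:Add3,r1:-7,r2:Add1,r3:Add2
cycle 6: CDB Add1=2; issue ADD r0<-Add1 // r0:Add1,r1:-7,r2:2,r3:Add2

STATUS = TAG Add2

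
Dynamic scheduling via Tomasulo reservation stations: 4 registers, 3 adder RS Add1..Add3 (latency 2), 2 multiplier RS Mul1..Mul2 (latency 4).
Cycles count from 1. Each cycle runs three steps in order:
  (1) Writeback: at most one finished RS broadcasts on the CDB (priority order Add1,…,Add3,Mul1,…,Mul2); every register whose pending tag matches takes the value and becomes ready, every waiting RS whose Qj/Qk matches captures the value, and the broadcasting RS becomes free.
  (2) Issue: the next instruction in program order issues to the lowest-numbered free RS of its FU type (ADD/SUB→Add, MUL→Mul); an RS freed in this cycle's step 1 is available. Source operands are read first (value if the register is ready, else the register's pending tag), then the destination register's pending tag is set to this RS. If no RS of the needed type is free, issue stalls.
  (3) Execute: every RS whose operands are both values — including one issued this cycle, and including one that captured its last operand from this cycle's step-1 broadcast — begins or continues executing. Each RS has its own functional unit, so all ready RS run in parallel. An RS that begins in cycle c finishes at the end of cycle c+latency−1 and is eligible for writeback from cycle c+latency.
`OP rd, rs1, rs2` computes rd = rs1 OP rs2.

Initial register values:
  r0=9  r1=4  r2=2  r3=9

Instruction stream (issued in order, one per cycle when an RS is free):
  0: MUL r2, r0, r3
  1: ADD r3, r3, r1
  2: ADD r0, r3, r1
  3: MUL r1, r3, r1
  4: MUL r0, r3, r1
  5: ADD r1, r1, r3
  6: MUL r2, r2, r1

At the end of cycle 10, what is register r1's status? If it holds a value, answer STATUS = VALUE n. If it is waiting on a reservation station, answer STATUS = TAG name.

STATUS = VALUE 65

cycle 1: issue MUL r2<-Mul1 // r0:9,r1:4,r2:Mul1,r3:9
cycle 2: issue ADD r3<-Add1 // r0:9,r1:4,r2:Mul1,r3:Add1
cycle 3: issue ADD r0<-Add2 // r0:Add2,r1:4,r2:Mul1,r3:Add1
cycle 4: CDB Add1=13; issue MUL r1<-Mul2 // r0:Add2,r1:Mul2,r2:Mul1,r3:13
cycle 5: CDB Mul1=81; issue MUL r0<-Mul1 // r0:Mul1,r1:Mul2,r2:81,r3:13
cycle 6: CDB Add2=17; issue ADD r1<-Add1 // r0:Mul1,r1:Add1,r2:81,r3:13
cycle 7: stall // r0:Mul1,r1:Add1,r2:81,r3:13
cycle 8: CDB Mul2=52; issue MUL r2<-Mul2 // r0:Mul1,r1:Add1,r2:Mul2,r3:13
cycle 9: - // r0:Mul1,r1:Add1,r2:Mul2,r3:13
cycle 10: CDB Add1=65 // r0:Mul1,r1:65,r2:Mul2,r3:13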